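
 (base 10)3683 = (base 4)321203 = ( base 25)5M8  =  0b111001100011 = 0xE63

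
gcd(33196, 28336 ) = 4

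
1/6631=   1/6631 = 0.00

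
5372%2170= 1032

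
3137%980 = 197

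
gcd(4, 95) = 1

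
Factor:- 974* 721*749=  - 2^1*7^2*103^1*107^1*487^1  =  -  525988246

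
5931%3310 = 2621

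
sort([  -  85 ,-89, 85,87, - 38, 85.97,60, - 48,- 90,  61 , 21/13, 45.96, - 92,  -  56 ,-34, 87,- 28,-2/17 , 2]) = [-92, - 90, - 89,-85, - 56, - 48,-38, - 34,-28, - 2/17, 21/13,2 , 45.96,  60,61, 85,85.97, 87  ,  87 ]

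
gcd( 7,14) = 7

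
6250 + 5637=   11887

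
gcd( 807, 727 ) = 1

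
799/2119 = 799/2119  =  0.38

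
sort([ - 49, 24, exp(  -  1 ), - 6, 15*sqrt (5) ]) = [ - 49, - 6, exp (-1 ), 24,15*sqrt(5) ]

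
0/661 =0 = 0.00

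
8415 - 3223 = 5192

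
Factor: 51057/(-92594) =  - 2^(-1 )*3^3*31^1*61^1*67^( - 1 )*691^( - 1 )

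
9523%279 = 37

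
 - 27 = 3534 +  - 3561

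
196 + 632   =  828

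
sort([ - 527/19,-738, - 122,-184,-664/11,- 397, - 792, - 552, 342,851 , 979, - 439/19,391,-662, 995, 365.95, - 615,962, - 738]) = [ - 792, - 738 ,  -  738, - 662, - 615 , - 552,-397,-184, - 122, -664/11, - 527/19, - 439/19, 342, 365.95, 391, 851, 962, 979, 995] 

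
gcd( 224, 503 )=1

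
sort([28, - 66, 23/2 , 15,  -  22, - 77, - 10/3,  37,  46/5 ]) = [ - 77, - 66,-22,-10/3,46/5, 23/2 , 15,28,37] 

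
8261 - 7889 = 372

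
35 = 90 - 55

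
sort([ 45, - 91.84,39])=[ - 91.84,39, 45 ] 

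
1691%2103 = 1691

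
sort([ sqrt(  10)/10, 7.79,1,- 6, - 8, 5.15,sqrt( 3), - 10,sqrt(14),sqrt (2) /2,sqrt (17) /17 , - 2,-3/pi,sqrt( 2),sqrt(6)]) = [ - 10, -8, - 6, - 2, - 3/pi,sqrt (17 ) /17,sqrt(10 )/10,  sqrt(2)/2,1,  sqrt ( 2 ), sqrt( 3), sqrt (6), sqrt( 14),  5.15,  7.79 ]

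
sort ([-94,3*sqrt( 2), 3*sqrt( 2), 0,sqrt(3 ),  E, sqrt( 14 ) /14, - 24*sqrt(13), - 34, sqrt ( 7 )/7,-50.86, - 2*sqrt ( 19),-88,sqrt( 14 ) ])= [-94, - 88, - 24*sqrt( 13), - 50.86,-34, - 2*sqrt (19), 0,sqrt( 14)/14, sqrt ( 7)/7,sqrt(3),  E, sqrt(14), 3*sqrt(2 ), 3*sqrt(2 ) ]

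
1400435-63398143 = -61997708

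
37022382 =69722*531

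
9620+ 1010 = 10630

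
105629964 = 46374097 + 59255867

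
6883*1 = 6883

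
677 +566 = 1243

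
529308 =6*88218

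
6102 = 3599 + 2503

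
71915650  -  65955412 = 5960238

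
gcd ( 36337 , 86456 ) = 1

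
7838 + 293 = 8131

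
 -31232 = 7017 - 38249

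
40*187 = 7480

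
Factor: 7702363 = 7702363^1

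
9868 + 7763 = 17631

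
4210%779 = 315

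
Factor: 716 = 2^2*179^1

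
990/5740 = 99/574 = 0.17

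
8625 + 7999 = 16624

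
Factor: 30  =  2^1*3^1*5^1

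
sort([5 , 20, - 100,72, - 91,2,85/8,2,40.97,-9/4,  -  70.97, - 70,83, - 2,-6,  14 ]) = [-100, - 91, - 70.97, - 70, - 6 , - 9/4, - 2 , 2,2,5,85/8, 14, 20,  40.97,72,83]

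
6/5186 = 3/2593  =  0.00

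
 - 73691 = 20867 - 94558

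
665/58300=133/11660  =  0.01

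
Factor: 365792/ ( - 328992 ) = -3^( - 1 )*7^1*71^1*149^( - 1) = - 497/447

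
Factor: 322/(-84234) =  - 3^ ( - 1)*7^1*23^1*101^( - 1)*139^( - 1 ) = - 161/42117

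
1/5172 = 1/5172 = 0.00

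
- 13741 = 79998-93739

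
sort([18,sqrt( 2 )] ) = [ sqrt( 2), 18 ] 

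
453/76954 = 453/76954=0.01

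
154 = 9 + 145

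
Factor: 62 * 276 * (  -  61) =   -  1043832=- 2^3 *3^1 * 23^1*31^1*61^1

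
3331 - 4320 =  -989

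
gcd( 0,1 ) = 1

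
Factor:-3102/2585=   -  2^1*3^1*5^ ( - 1 ) = - 6/5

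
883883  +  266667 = 1150550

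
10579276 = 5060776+5518500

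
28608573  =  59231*483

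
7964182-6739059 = 1225123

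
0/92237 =0= 0.00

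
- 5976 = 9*( - 664 ) 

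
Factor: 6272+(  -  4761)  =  1511^1 = 1511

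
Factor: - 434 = -2^1 *7^1 * 31^1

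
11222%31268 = 11222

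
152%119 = 33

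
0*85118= 0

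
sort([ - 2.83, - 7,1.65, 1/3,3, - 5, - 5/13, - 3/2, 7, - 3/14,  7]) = [-7,-5, - 2.83, - 3/2, - 5/13, - 3/14, 1/3, 1.65, 3, 7, 7 ]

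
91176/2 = 45588 = 45588.00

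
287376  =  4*71844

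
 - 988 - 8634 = -9622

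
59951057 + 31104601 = 91055658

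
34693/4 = 8673+1/4 = 8673.25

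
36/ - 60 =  - 3/5 = - 0.60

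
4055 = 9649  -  5594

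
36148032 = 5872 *6156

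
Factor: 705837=3^1*11^1*73^1*293^1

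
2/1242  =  1/621 =0.00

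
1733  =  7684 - 5951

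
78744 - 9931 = 68813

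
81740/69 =81740/69 = 1184.64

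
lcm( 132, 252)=2772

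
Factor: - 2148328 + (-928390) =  - 3076718  =  - 2^1 * 61^1*25219^1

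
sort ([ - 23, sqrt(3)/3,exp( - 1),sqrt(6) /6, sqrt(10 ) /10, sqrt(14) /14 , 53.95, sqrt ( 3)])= [ - 23, sqrt(14 )/14, sqrt(10 )/10,exp ( - 1),  sqrt(6)/6,sqrt( 3)/3, sqrt(3), 53.95]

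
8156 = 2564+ 5592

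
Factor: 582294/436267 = 2^1*3^1*13^( - 1) * 37^ ( - 1)*107^1 =642/481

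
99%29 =12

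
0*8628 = 0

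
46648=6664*7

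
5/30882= 5/30882 = 0.00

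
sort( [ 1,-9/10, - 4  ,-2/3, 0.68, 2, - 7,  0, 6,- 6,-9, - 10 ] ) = [ - 10, - 9, - 7,-6,-4, - 9/10,-2/3,  0,0.68 , 1, 2 , 6 ]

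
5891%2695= 501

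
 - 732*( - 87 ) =63684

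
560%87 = 38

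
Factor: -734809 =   -  241^1*3049^1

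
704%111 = 38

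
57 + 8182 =8239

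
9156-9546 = -390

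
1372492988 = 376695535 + 995797453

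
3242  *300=972600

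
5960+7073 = 13033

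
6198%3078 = 42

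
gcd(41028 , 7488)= 156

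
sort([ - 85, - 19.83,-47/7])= [-85,-19.83 , - 47/7 ]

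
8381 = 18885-10504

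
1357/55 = 1357/55 = 24.67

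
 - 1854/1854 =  - 1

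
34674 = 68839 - 34165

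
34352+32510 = 66862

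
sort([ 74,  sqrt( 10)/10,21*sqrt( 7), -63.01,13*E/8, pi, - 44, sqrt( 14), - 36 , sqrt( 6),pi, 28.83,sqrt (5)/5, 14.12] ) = [ - 63.01,-44, - 36  ,  sqrt( 10) /10,sqrt( 5 )/5,  sqrt( 6 ),pi,  pi,  sqrt (14), 13*E/8,  14.12,28.83,21*sqrt(7), 74]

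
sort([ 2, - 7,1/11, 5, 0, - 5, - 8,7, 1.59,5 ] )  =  [ - 8, - 7, - 5, 0,1/11, 1.59,2, 5,5,7]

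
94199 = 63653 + 30546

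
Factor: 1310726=2^1*43^1*15241^1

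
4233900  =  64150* 66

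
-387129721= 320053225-707182946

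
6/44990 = 3/22495 = 0.00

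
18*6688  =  120384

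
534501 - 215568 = 318933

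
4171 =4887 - 716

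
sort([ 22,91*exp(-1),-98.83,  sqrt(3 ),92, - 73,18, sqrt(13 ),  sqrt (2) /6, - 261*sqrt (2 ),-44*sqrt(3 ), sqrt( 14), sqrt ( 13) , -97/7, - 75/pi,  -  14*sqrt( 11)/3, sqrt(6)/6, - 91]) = [-261 * sqrt (2),  -  98.83 ,-91, - 44 * sqrt (3), - 73 ,  -  75/pi,  -  14*sqrt( 11 ) /3, - 97/7, sqrt(2)/6, sqrt( 6)/6, sqrt(3),sqrt( 13),  sqrt(13 ),sqrt( 14),18,22, 91*exp( - 1 ) , 92] 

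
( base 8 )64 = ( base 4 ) 310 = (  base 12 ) 44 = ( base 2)110100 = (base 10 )52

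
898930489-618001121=280929368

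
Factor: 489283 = 489283^1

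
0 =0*33427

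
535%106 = 5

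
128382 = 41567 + 86815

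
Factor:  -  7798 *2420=-18871160 = - 2^3 * 5^1*7^1*11^2 * 557^1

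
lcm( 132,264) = 264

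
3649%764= 593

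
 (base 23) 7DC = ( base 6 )30330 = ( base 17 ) DF2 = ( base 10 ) 4014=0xfae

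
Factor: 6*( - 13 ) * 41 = - 3198=-2^1  *3^1*13^1*41^1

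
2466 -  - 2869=5335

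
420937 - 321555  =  99382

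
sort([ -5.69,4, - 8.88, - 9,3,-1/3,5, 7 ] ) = [ - 9, - 8.88,- 5.69 , - 1/3,3,  4,5,7 ]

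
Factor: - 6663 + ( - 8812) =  - 5^2*619^1 = -15475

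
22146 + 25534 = 47680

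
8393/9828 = 1199/1404 = 0.85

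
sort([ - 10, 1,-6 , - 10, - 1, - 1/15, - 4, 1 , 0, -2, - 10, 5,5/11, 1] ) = [ - 10, - 10,-10, - 6, - 4, - 2, - 1, - 1/15,0 , 5/11 , 1,1, 1, 5]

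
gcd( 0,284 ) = 284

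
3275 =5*655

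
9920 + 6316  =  16236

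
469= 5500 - 5031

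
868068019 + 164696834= 1032764853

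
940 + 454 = 1394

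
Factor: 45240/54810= 52/63 = 2^2*3^(-2 )*7^( - 1)*13^1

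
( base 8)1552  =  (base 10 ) 874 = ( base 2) 1101101010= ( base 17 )307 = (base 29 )114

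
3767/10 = 376 + 7/10  =  376.70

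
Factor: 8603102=2^1* 4301551^1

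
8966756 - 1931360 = 7035396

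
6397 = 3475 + 2922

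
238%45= 13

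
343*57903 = 19860729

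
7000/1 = 7000 = 7000.00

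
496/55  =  496/55  =  9.02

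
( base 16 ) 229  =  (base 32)h9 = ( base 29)J2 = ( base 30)ID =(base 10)553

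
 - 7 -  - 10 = 3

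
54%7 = 5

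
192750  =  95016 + 97734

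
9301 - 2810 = 6491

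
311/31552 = 311/31552 = 0.01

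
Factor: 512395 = 5^1 * 13^1*7883^1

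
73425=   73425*1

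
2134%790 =554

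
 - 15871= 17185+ -33056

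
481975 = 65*7415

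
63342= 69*918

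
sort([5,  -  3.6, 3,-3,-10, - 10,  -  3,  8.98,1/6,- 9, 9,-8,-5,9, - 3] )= [-10, - 10,-9, -8, - 5,-3.6, - 3,  -  3 ,  -  3, 1/6,3,5, 8.98,9, 9 ] 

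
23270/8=11635/4 =2908.75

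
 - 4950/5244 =-1 + 49/874  =  - 0.94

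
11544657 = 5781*1997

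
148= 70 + 78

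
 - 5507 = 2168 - 7675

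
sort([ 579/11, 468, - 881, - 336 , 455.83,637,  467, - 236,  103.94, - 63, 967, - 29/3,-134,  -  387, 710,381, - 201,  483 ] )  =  [ - 881, - 387, - 336,  -  236, - 201, - 134,-63, - 29/3, 579/11,103.94, 381,455.83, 467, 468 , 483, 637,710,967 ] 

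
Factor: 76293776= 2^4*13^1 * 79^1 * 4643^1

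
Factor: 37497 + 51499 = 88996 = 2^2*  19^1 *1171^1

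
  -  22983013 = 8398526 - 31381539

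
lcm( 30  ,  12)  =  60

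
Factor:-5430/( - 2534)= 15/7=3^1*5^1 * 7^( - 1)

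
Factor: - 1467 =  - 3^2*163^1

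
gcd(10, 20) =10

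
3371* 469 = 1580999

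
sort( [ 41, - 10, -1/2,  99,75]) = [ - 10,-1/2,41,75,  99]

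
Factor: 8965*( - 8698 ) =-2^1 *5^1* 11^1*163^1*4349^1 = -77977570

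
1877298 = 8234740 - 6357442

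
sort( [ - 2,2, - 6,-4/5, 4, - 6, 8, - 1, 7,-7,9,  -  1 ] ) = [ - 7, - 6, - 6  , - 2, - 1, - 1, - 4/5,2,  4,7,8,9 ]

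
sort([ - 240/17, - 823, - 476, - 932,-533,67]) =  [ - 932, - 823, - 533, - 476, - 240/17,67]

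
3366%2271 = 1095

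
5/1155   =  1/231 = 0.00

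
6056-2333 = 3723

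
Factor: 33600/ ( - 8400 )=-4 = -2^2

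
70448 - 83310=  - 12862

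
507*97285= 49323495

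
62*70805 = 4389910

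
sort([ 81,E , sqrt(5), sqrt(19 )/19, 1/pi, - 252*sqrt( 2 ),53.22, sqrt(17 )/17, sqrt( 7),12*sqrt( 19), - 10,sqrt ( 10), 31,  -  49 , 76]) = [ - 252 * sqrt( 2 ), - 49, - 10 , sqrt( 19)/19 , sqrt( 17 )/17,1/pi , sqrt( 5), sqrt(7) , E,sqrt( 10 ),31, 12*sqrt( 19), 53.22,  76 , 81] 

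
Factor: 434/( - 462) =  - 3^(-1 )*11^( - 1)*31^1 = - 31/33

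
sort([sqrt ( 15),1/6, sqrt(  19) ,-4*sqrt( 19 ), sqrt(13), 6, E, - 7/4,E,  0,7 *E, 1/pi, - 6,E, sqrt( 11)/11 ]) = [ - 4*sqrt(19), - 6 , - 7/4,0,1/6,sqrt( 11)/11,1/pi , E, E,E,sqrt( 13), sqrt(15 ), sqrt(19),  6,7*E ]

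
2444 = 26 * 94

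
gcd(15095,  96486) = 1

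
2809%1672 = 1137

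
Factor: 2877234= 2^1 * 3^1*31^2*499^1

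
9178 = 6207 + 2971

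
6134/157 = 39 + 11/157 = 39.07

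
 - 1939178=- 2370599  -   - 431421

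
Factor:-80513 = - 80513^1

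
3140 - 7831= - 4691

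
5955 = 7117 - 1162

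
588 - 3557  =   - 2969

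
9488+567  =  10055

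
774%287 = 200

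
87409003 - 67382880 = 20026123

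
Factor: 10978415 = 5^1*7^1*313669^1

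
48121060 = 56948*845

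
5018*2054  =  10306972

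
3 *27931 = 83793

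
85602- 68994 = 16608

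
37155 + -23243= 13912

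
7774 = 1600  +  6174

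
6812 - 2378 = 4434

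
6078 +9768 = 15846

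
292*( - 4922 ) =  - 1437224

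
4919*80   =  393520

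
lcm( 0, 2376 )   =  0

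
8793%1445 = 123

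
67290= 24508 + 42782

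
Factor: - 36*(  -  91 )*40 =131040=2^5 * 3^2*5^1 * 7^1*13^1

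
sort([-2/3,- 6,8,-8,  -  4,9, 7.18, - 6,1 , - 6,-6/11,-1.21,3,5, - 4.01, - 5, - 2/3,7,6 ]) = [ - 8, - 6, - 6, - 6, - 5, -4.01, - 4, - 1.21,  -  2/3,-2/3,- 6/11,1, 3,5, 6, 7, 7.18, 8, 9 ] 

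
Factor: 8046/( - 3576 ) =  - 9/4 = -2^( -2) * 3^2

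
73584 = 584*126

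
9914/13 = 9914/13 =762.62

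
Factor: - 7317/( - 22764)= 9/28 = 2^( - 2 )*3^2*7^( - 1 ) 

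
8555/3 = 8555/3 = 2851.67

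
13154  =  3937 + 9217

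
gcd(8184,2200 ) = 88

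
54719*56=3064264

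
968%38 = 18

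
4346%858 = 56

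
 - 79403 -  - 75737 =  - 3666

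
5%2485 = 5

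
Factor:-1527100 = -2^2*5^2 * 15271^1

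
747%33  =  21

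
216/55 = 216/55=3.93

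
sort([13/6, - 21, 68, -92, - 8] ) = [ - 92, - 21, - 8,13/6,68 ] 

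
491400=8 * 61425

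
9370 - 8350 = 1020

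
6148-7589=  - 1441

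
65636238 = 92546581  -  26910343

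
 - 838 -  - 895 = 57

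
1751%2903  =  1751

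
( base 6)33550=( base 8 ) 11212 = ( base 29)5ij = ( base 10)4746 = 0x128A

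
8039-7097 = 942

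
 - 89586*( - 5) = 447930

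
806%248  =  62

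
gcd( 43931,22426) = 1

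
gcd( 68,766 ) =2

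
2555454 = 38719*66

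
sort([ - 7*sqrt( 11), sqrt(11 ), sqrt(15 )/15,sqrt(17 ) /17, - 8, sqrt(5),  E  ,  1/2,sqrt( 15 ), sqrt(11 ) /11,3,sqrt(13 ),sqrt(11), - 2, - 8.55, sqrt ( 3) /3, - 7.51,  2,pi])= [ - 7*sqrt(11 ), -8.55, - 8,  -  7.51, - 2,sqrt(17)/17,sqrt( 15 ) /15, sqrt(11 ) /11, 1/2,sqrt( 3) /3,  2, sqrt(5), E,3,  pi, sqrt(11), sqrt( 11),sqrt(13 ), sqrt(15 )]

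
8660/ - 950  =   - 866/95 = - 9.12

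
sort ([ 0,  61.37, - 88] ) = [ - 88,0 , 61.37] 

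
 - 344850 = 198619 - 543469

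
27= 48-21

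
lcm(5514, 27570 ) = 27570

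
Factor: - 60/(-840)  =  1/14 = 2^( - 1)*7^( - 1)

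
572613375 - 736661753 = - 164048378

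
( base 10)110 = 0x6E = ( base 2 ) 1101110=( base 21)55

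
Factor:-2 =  - 2^1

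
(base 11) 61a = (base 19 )216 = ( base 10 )747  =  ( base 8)1353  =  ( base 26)12j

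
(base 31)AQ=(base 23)EE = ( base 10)336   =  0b101010000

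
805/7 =115 = 115.00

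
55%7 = 6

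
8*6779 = 54232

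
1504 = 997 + 507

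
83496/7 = 11928  =  11928.00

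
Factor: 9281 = 9281^1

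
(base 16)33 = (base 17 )30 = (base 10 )51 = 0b110011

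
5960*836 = 4982560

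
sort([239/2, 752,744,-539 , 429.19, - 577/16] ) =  [ - 539,-577/16, 239/2, 429.19,744, 752] 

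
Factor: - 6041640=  - 2^3*3^1*5^1*11^1*23^1  *199^1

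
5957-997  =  4960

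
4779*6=28674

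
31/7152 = 31/7152 =0.00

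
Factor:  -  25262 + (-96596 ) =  - 2^1 * 11^1*29^1 * 191^1 = -  121858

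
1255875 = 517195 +738680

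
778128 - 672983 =105145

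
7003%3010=983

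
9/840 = 3/280 = 0.01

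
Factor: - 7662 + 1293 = -6369 = - 3^1*11^1*193^1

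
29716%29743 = 29716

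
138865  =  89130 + 49735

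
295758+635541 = 931299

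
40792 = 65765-24973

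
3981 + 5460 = 9441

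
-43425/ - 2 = 21712+1/2 = 21712.50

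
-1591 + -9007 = -10598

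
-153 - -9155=9002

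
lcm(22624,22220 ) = 1244320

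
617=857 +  - 240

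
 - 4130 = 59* ( - 70) 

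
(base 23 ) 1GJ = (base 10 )916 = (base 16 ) 394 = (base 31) TH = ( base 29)12h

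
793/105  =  793/105=7.55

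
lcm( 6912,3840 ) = 34560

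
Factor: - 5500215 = - 3^2*5^1*7^1*19^1*919^1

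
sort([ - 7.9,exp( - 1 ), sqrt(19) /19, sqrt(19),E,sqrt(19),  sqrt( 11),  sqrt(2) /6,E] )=[ - 7.9,sqrt( 19 ) /19, sqrt( 2 ) /6,exp( - 1), E, E, sqrt (11),sqrt(19 ),  sqrt ( 19) ]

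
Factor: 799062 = 2^1*3^1*11^1*12107^1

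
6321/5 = 6321/5 = 1264.20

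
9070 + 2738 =11808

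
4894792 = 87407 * 56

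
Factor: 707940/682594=810/781 = 2^1*3^4*5^1*11^(- 1)*71^ ( - 1) 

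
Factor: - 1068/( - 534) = 2^1 = 2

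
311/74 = 4 + 15/74=4.20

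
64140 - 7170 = 56970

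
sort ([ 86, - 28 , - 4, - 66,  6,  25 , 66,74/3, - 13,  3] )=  [-66, - 28,  -  13, - 4, 3,6,74/3, 25, 66, 86]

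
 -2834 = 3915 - 6749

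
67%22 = 1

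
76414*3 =229242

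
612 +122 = 734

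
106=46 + 60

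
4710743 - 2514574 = 2196169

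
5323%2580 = 163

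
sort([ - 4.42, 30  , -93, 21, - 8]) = [  -  93,  -  8,-4.42,  21,30]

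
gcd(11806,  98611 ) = 1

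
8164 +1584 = 9748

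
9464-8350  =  1114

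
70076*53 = 3714028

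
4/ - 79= - 4/79 = - 0.05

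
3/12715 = 3/12715=0.00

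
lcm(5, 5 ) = 5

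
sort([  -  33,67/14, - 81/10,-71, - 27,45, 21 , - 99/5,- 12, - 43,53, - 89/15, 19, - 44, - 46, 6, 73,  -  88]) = [ - 88, - 71, - 46, - 44, - 43, - 33, - 27, - 99/5, - 12, - 81/10, - 89/15, 67/14,6, 19,21, 45, 53, 73]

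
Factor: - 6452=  - 2^2*1613^1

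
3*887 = 2661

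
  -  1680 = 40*( - 42) 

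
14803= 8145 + 6658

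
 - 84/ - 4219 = 84/4219 = 0.02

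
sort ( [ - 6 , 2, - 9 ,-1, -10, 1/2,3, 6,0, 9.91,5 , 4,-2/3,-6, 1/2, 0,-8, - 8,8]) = [- 10,-9, - 8  , - 8,  -  6,-6,- 1,-2/3, 0,0, 1/2, 1/2,  2,3, 4,5,6,8,9.91]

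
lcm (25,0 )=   0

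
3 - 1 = 2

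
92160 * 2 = 184320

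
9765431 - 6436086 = 3329345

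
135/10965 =9/731 =0.01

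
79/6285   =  79/6285 = 0.01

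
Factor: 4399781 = 37^1 * 118913^1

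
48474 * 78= 3780972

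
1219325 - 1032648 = 186677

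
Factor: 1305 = 3^2 * 5^1*29^1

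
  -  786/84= - 10 + 9/14=-9.36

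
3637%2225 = 1412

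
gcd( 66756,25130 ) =2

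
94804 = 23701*4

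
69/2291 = 69/2291 =0.03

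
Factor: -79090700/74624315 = -15818140/14924863=- 2^2*5^1*13^1*83^1*733^1*14924863^( - 1)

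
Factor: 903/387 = 3^( - 1 )*7^1 = 7/3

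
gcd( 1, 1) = 1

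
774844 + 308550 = 1083394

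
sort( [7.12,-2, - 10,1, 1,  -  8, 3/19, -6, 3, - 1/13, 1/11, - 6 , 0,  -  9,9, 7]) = [- 10,-9, - 8, - 6, -6 ,-2 , - 1/13,0, 1/11, 3/19, 1,  1, 3,  7, 7.12, 9]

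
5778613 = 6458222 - 679609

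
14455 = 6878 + 7577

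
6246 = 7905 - 1659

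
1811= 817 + 994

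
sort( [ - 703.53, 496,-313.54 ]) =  [ - 703.53, - 313.54, 496 ] 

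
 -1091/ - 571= 1 + 520/571 = 1.91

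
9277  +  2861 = 12138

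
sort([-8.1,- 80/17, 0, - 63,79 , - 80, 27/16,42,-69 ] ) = [ -80, - 69, - 63,-8.1, - 80/17, 0, 27/16, 42,79] 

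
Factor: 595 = 5^1*7^1*17^1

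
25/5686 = 25/5686 = 0.00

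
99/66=3/2 = 1.50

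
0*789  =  0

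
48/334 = 24/167 = 0.14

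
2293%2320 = 2293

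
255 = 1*255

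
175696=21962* 8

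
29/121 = 29/121 = 0.24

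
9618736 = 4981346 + 4637390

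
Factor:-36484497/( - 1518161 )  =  3^2*7^1 * 23^ ( - 1)*149^( - 1)*443^( - 1 )*579119^1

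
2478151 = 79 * 31369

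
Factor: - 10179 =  -3^3*13^1*29^1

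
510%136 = 102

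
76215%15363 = 14763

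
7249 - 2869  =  4380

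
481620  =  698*690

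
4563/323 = 14 + 41/323 = 14.13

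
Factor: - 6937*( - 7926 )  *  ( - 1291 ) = - 70982616642 = -2^1*3^1*7^1*991^1*1291^1*1321^1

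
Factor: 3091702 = 2^1*53^1 * 29167^1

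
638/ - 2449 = -1 + 1811/2449 = - 0.26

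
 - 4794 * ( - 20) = 95880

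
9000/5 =1800 = 1800.00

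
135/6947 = 135/6947= 0.02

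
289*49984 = 14445376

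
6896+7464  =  14360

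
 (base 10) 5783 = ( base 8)13227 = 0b1011010010111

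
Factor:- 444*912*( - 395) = 159946560 = 2^6 * 3^2*5^1*19^1*37^1*79^1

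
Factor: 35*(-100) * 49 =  - 171500 = -  2^2*5^3 * 7^3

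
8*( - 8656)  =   - 69248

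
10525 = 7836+2689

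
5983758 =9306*643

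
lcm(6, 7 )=42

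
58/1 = 58  =  58.00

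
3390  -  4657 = - 1267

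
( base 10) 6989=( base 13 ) 3248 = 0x1B4D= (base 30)7MT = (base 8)15515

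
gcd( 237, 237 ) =237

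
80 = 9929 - 9849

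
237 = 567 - 330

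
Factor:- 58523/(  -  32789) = 43^1*1361^1*32789^( - 1 ) 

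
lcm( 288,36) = 288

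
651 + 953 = 1604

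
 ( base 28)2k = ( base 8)114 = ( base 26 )2o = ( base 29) 2i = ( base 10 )76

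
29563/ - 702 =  - 43+623/702 = -42.11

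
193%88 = 17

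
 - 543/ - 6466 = 543/6466 =0.08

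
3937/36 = 3937/36= 109.36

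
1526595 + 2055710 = 3582305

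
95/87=95/87=1.09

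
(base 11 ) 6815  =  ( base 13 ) 4110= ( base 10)8970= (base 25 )E8K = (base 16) 230a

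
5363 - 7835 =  - 2472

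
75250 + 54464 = 129714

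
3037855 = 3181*955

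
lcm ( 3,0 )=0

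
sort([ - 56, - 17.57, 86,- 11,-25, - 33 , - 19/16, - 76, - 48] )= [ - 76, - 56, - 48, - 33, - 25 , - 17.57, - 11,-19/16,86 ] 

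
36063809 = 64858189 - 28794380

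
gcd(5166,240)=6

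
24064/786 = 12032/393 =30.62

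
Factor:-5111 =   -  19^1*269^1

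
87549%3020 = 2989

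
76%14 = 6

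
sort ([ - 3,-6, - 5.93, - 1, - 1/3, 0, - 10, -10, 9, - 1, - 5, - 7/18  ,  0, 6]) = [ - 10, - 10, - 6,  -  5.93, - 5, - 3, - 1,  -  1, - 7/18,- 1/3,0,  0,6,9 ] 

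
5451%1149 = 855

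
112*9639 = 1079568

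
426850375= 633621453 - 206771078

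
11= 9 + 2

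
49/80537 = 49/80537 =0.00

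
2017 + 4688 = 6705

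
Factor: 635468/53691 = 2^2*3^( - 1)*11^( - 1 )*1627^( - 1 )*158867^1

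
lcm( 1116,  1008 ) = 31248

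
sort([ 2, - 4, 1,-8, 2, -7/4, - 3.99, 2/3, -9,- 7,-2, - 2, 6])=[ - 9,-8,-7 ,- 4 ,-3.99, - 2,-2 , - 7/4, 2/3 , 1,2,2, 6 ]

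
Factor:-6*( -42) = 2^2*3^2*7^1 = 252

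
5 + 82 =87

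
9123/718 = 12 + 507/718 = 12.71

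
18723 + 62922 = 81645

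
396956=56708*7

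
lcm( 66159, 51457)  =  463113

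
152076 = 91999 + 60077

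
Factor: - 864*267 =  - 230688 = - 2^5*3^4*89^1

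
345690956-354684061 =-8993105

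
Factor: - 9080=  - 2^3 * 5^1*227^1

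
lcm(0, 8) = 0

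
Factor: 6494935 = 5^1*17^1 *43^1*1777^1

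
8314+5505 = 13819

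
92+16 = 108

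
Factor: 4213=11^1*383^1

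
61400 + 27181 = 88581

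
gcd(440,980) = 20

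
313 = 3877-3564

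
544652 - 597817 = -53165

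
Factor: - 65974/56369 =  - 2^1*32987^1*56369^( - 1)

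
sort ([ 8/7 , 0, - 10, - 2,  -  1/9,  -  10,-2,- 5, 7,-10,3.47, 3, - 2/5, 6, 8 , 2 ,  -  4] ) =[ - 10,-10, - 10, - 5, - 4 , - 2, - 2, - 2/5 , - 1/9, 0,8/7, 2, 3 , 3.47, 6, 7,8 ] 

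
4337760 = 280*15492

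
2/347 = 2/347 = 0.01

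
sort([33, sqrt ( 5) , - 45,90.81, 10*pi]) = [ - 45,sqrt(5),10*pi, 33, 90.81]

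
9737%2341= 373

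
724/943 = 724/943 = 0.77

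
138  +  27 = 165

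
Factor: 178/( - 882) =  -3^( - 2)*7^(-2)*89^1=- 89/441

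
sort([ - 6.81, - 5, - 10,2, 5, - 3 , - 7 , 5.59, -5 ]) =[ - 10,  -  7, - 6.81, - 5,  -  5, - 3, 2,5,5.59 ] 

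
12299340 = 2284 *5385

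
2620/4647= 2620/4647 = 0.56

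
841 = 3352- 2511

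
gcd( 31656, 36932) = 5276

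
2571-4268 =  - 1697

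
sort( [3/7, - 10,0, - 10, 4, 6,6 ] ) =[-10, - 10,0, 3/7,4, 6,6]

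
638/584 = 1 + 27/292= 1.09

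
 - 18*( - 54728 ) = 985104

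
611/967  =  611/967  =  0.63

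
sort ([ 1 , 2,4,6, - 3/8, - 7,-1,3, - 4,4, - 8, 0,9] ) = [ -8, - 7, - 4, - 1,  -  3/8,  0  ,  1,2 , 3,4 , 4, 6, 9 ] 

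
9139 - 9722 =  - 583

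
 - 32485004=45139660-77624664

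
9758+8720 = 18478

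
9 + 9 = 18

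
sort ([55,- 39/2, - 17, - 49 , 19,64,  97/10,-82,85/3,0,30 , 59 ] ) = [- 82,-49, - 39/2 , - 17,0,97/10,19, 85/3, 30,55, 59, 64] 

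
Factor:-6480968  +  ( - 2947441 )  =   - 3^2*163^1*6427^1 = - 9428409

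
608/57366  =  304/28683  =  0.01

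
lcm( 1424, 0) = 0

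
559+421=980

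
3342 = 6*557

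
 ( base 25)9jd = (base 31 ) 6B6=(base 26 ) 913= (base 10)6113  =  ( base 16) 17e1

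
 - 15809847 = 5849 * ( - 2703) 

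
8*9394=75152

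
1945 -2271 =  - 326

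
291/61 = 291/61 =4.77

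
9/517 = 9/517  =  0.02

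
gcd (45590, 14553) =1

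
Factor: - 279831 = -3^1*37^1*2521^1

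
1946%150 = 146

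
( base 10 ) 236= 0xEC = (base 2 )11101100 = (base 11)1a5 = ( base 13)152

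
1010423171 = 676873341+333549830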